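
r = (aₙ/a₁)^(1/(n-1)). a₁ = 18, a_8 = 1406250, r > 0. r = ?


r^(n-1) = aₙ/a₁
r^7 = 1406250/18 = 78125
r = 78125^(1/7)
= 5

r = 5


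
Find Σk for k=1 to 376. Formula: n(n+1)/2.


n(n+1)/2 = 376×377/2 = 141752/2 = 70876

Σk = 70876


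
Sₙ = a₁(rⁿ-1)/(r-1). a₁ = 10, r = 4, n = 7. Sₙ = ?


Sₙ = 10×(4^7 - 1)/(4 - 1)
= 10×(16384 - 1)/3
= 10×16383/3
= 54610

S_7 = 54610


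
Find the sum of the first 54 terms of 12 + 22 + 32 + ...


aₙ = 12 + (54-1)×10 = 542
Sₙ = n(a₁+aₙ)/2 = 54×(12+542)/2
= 54×554/2 = 14958

S_54 = 14958


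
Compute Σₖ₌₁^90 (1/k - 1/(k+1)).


Telescoping: adjacent terms cancel.
= 1/1 - 1/91
= 1 - 1/91 = 90/91

Sum = 90/91


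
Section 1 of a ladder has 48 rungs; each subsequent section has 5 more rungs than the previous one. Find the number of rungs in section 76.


aₙ = a₁ + (n-1)d
= 48 + (76-1)×5
= 48 + 375
= 423

a_76 = 423


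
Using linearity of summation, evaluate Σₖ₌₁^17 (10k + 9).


Σ(10k+9) = 10·Σk + 9·n
= 10·153 + 9·17
= 1530 + 153 = 1683

Σ = 1683


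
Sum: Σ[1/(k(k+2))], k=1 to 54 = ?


1/(k(k+2)) = (1/2)·(1/k - 1/(k+2)) (partial fractions)
Telescoping: Σ = (1/2)·(1 + 1/2 - 1/55 - 1/56) = 4509/6160

Sum = 4509/6160


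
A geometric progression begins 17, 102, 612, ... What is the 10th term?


aₙ = a₁·r^(n-1)
= 17×6^9
= 17×10077696
= 171320832

a_10 = 171320832


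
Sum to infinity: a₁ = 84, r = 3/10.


S∞ = a₁/(1-r) = 84/(1 - 3/10)
= 84/(7/10)
= 120

S∞ = 120


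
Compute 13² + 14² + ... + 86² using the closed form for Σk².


Σₖ₌13^86 k² = Σₖ₌₁^86 k² − Σₖ₌₁^12 k²
= 86·87·173/6 − 12·13·25/6
= 215731 − 650 = 215081

Σk² = 215081


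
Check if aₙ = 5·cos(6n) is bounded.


For all n, -1 ≤ cos(6n) ≤ 1, so -5 ≤ 5·cos(6n) ≤ 5
Lower bound: -5, Upper bound: 5
The sequence IS bounded

Bounded (-5 ≤ aₙ ≤ 5)


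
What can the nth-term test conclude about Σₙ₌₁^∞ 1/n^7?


lim(n→∞) 1/n^7 = 0
lim aₙ = 0 → nth-term test is INCONCLUSIVE
(Need other tests; this is actually a convergent p-series with p=7 > 1)

Inconclusive (lim aₙ = 0; need another test)


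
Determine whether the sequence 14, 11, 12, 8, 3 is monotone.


Differences: -3, 1, -4, -5
Difference at position 2 is +1 (> 0) but position 1 is -3 (< 0) — sequence both rises and falls
→ NOT monotonic

Not monotonic


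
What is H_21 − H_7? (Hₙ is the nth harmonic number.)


Σₖ₌8^21 1/k = 1/8 + 1/9 + 1/10 + ... + 1/21
= 27223837/25865840
≈ 1.0525

Sum = 27223837/25865840 ≈ 1.0525


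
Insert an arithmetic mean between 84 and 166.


AM = (84 + 166)/2 = 250/2 = 125

AM = 125


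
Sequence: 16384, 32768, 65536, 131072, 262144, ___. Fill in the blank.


Pattern: powers of 2: 2ⁿ
Terms: 16384, 32768, 65536, 131072, 262144
Next term = 524288

Next term = 524288


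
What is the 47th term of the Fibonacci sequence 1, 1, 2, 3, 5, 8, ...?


Fibonacci sequence: 1, 1, 2, 3, 5, 8, 13, 21, 34, 55, 89, ...
F(47) = 2971215073

F(47) = 2971215073


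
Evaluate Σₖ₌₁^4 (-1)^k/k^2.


S = -1 + 1/4 - 1/9 + 1/16
= -0.7986
(Full series converges to -π²/12 ≈ -0.8225)

S_4 = -0.7986


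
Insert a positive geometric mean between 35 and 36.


GM = √(35×36) = √1260 = 35.4965

GM = 35.4965


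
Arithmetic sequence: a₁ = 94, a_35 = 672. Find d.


d = (aₙ - a₁)/(n-1)
= (672 - 94)/(35-1)
= 578/34 = 17

d = 17


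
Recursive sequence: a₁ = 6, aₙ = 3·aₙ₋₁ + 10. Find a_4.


Computing step by step:
a_1 = 6
a_2 = 28
a_3 = 94
a_4 = 292


a_4 = 292


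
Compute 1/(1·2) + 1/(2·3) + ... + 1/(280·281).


1/(k(k+1)) = 1/k - 1/(k+1) (partial fractions)
Telescoping: Σ = 1 - 1/281 = 280/281

Sum = 280/281


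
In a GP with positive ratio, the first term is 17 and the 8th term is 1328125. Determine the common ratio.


r^(n-1) = aₙ/a₁
r^7 = 1328125/17 = 78125
r = 78125^(1/7)
= 5

r = 5


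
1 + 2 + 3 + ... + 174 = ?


n(n+1)/2 = 174×175/2 = 30450/2 = 15225

Σk = 15225


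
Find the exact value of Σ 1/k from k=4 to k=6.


Σₖ₌4^6 1/k = 1/4 + 1/5 + 1/6
= 37/60
≈ 0.6167

Sum = 37/60 ≈ 0.6167


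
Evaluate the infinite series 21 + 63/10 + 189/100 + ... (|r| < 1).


S∞ = a₁/(1-r) = 21/(1 - 3/10)
= 21/(7/10)
= 30

S∞ = 30


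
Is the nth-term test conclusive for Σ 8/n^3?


lim(n→∞) 8/n^3 = 0
lim aₙ = 0 → nth-term test is INCONCLUSIVE
(Need other tests; this is actually a convergent p-series with p=3 > 1)

Inconclusive (lim aₙ = 0; need another test)


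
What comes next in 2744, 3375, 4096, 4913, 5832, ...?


Pattern: perfect cubes: n³
Terms: 2744, 3375, 4096, 4913, 5832
Next term = 6859

Next term = 6859


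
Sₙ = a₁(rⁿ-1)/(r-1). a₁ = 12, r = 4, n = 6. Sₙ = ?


Sₙ = 12×(4^6 - 1)/(4 - 1)
= 12×(4096 - 1)/3
= 12×4095/3
= 16380

S_6 = 16380


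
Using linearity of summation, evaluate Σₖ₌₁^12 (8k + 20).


Σ(8k+20) = 8·Σk + 20·n
= 8·78 + 20·12
= 624 + 240 = 864

Σ = 864


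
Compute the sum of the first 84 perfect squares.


n = 84
n(n+1)(2n+1)/6 = 84×85×169/6
= 1206660/6 = 201110

Σk² = 201110


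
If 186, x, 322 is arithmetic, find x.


AM = (186 + 322)/2 = 508/2 = 254

AM = 254


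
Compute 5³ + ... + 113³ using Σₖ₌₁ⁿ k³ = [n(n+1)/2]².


Σₖ₌5^113 k³ = [113·114/2]² − [4·5/2]²
= 41486481 − 100 = 41486381

Σk³ = 41486381


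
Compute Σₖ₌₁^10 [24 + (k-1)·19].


aₙ = 24 + (10-1)×19 = 195
Sₙ = n(a₁+aₙ)/2 = 10×(24+195)/2
= 10×219/2 = 1095

S_10 = 1095


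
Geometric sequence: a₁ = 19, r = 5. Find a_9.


aₙ = a₁·r^(n-1)
= 19×5^8
= 19×390625
= 7421875

a_9 = 7421875


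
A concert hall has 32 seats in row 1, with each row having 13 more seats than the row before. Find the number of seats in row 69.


aₙ = a₁ + (n-1)d
= 32 + (69-1)×13
= 32 + 884
= 916

a_69 = 916


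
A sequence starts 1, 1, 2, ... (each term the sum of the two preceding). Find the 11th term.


Computing iteratively: 1, 1, 2, 3, 5, 8, 13, 21, 34, 55, 89
a_11 = 89

a_11 = 89


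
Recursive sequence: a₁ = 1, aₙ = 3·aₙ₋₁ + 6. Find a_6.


Computing step by step:
a_1 = 1
a_2 = 9
a_3 = 33
a_4 = 105
a_5 = 321
a_6 = 969


a_6 = 969


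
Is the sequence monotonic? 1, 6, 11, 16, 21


Differences: 5, 5, 5, 5
All differences > 0 → strictly INCREASING

Monotonically increasing


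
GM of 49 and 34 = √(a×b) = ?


GM = √(49×34) = √1666 = 40.8167

GM = 40.8167


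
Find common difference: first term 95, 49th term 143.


d = (aₙ - a₁)/(n-1)
= (143 - 95)/(49-1)
= 48/48 = 1

d = 1


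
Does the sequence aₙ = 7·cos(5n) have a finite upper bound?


For all n, -1 ≤ cos(5n) ≤ 1, so -7 ≤ 7·cos(5n) ≤ 7
Lower bound: -7, Upper bound: 7
The sequence IS bounded

Bounded (-7 ≤ aₙ ≤ 7)


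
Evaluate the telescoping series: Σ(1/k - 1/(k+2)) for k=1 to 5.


Telescoping with gap 2: two head and two tail terms survive.
= (1 + 1/2) - (1/6 + 1/7)
= 3/2 - 1/6 - 1/7 = 25/21

Sum = 25/21


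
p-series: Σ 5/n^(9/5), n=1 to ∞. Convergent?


p-series test: Σ c/n^p converges if p > 1, diverges if p ≤ 1 (constant c > 0 doesn't affect convergence).
p = 9/5
9/5 > 1 → CONVERGES

Converges (p = 9/5 > 1)


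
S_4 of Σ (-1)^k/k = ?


S = -1 + 1/2 - 1/3 + 1/4
= -0.5833
(Full series converges to -ln(2) ≈ -0.6931)

S_4 = -0.5833


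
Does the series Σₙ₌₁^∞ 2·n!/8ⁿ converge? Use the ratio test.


aₙ = 2·n!/8^n
a_{n+1}/aₙ = (n+1)!/8^(n+1) × 8^n/n!  (constant 2 cancels)
= (n+1)/8
L = lim(n→∞) (n+1)/8 = ∞
L > 1 → series DIVERGES

Diverges (ratio test: L = ∞ > 1)


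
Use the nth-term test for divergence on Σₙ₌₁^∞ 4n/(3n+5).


lim(n→∞) 4n/(3n+5) = 4/3 = 4/3  (divide numerator and denominator by n)
lim aₙ = 4/3 ≠ 0 → series DIVERGES

Diverges (lim aₙ = 4/3 ≠ 0)


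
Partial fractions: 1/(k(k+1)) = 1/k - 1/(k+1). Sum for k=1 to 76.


1/(k(k+1)) = 1/k - 1/(k+1) (partial fractions)
Telescoping: Σ = 1 - 1/77 = 76/77

Sum = 76/77


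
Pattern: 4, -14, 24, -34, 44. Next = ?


Pattern: alternating sign, magnitude arithmetic (d=10)
Terms: 4, -14, 24, -34, 44
Next term = -54

Next term = -54


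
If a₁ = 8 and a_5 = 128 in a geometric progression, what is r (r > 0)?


r^(n-1) = aₙ/a₁
r^4 = 128/8 = 16
r = 16^(1/4)
= ±2; taking r > 0 gives r = 2

r = 2


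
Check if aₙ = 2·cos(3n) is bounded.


For all n, -1 ≤ cos(3n) ≤ 1, so -2 ≤ 2·cos(3n) ≤ 2
Lower bound: -2, Upper bound: 2
The sequence IS bounded

Bounded (-2 ≤ aₙ ≤ 2)


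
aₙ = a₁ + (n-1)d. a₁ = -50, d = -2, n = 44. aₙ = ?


aₙ = a₁ + (n-1)d
= -50 + (44-1)×-2
= -50 - 86
= -136

a_44 = -136


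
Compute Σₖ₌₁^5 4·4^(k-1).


Sₙ = 4×(4^5 - 1)/(4 - 1)
= 4×(1024 - 1)/3
= 4×1023/3
= 1364

S_5 = 1364


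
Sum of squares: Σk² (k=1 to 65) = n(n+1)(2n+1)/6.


n = 65
n(n+1)(2n+1)/6 = 65×66×131/6
= 561990/6 = 93665

Σk² = 93665


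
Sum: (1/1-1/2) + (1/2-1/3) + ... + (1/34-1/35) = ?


Telescoping: adjacent terms cancel.
= 1/1 - 1/35
= 1 - 1/35 = 34/35

Sum = 34/35


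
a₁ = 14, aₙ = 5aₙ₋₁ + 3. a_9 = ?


Computing step by step:
a_1 = 14
a_2 = 73
a_3 = 368
a_4 = 1843
a_5 = 9218
a_6 = 46093
a_7 = 230468
a_8 = 1152343
a_9 = 5761718


a_9 = 5761718


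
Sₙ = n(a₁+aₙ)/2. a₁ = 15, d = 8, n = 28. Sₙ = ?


aₙ = 15 + (28-1)×8 = 231
Sₙ = n(a₁+aₙ)/2 = 28×(15+231)/2
= 28×246/2 = 3444

S_28 = 3444


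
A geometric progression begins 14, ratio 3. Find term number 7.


aₙ = a₁·r^(n-1)
= 14×3^6
= 14×729
= 10206

a_7 = 10206


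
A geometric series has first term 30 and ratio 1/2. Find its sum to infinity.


S∞ = a₁/(1-r) = 30/(1 - 1/2)
= 30/(1/2)
= 60

S∞ = 60


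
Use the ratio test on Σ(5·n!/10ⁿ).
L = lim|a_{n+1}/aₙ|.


aₙ = 5·n!/10^n
a_{n+1}/aₙ = (n+1)!/10^(n+1) × 10^n/n!  (constant 5 cancels)
= (n+1)/10
L = lim(n→∞) (n+1)/10 = ∞
L > 1 → series DIVERGES

Diverges (ratio test: L = ∞ > 1)


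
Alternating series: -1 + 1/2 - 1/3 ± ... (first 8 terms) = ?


S = -1 + 1/2 - 1/3 + 1/4 - 1/5 + 1/6 - 1/7 + 1/8
= -0.6345
(Full series converges to -ln(2) ≈ -0.6931)

S_8 = -0.6345


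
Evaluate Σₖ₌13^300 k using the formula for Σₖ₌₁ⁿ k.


Σₖ₌13^300 k = Σₖ₌₁^300 k − Σₖ₌₁^12 k
= 300·301/2 − 12·13/2
= 45150 − 78 = 45072

Σk = 45072


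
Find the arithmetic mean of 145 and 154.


AM = (145 + 154)/2 = 299/2 = 149.5

AM = 149.5


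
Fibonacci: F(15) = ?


Fibonacci sequence: 1, 1, 2, 3, 5, 8, 13, 21, 34, 55, 89, ...
F(15) = 610

F(15) = 610


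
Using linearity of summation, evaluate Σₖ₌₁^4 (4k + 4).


Σ(4k+4) = 4·Σk + 4·n
= 4·10 + 4·4
= 40 + 16 = 56

Σ = 56


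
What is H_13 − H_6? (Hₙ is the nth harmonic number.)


Σₖ₌7^13 1/k = 1/7 + 1/8 + 1/9 + 1/10 + 1/11 + 1/12 + 1/13
= 263111/360360
≈ 0.7301

Sum = 263111/360360 ≈ 0.7301


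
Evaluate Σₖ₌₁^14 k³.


n(n+1)/2 = 14×15/2 = 105
Σk³ = 105² = 11025

Σk³ = 11025


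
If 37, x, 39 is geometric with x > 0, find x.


GM = √(37×39) = √1443 = 37.9868

GM = 37.9868


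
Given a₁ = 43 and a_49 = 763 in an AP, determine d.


d = (aₙ - a₁)/(n-1)
= (763 - 43)/(49-1)
= 720/48 = 15

d = 15


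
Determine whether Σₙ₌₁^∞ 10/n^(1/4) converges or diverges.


p-series test: Σ c/n^p converges if p > 1, diverges if p ≤ 1 (constant c > 0 doesn't affect convergence).
p = 1/4
1/4 ≤ 1 → DIVERGES

Diverges (p = 1/4 ≤ 1)


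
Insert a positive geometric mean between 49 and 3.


GM = √(49×3) = √147 = 12.1244

GM = 12.1244


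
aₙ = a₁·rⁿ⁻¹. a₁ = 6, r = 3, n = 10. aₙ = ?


aₙ = a₁·r^(n-1)
= 6×3^9
= 6×19683
= 118098

a_10 = 118098


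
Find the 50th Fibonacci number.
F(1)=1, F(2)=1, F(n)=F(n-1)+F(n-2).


Fibonacci sequence: 1, 1, 2, 3, 5, 8, 13, 21, 34, 55, 89, ...
F(50) = 12586269025

F(50) = 12586269025


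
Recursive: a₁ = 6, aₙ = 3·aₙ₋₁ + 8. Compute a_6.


Computing step by step:
a_1 = 6
a_2 = 26
a_3 = 86
a_4 = 266
a_5 = 806
a_6 = 2426


a_6 = 2426


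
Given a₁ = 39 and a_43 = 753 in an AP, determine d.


d = (aₙ - a₁)/(n-1)
= (753 - 39)/(43-1)
= 714/42 = 17

d = 17


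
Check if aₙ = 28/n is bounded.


a₁ = 28, a₂ = 28/2, a₃ = 28/3, ...
0 < aₙ ≤ 28 for all n ≥ 1
Lower bound: 0, Upper bound: 28
The sequence IS bounded

Bounded (0 < aₙ ≤ 28)


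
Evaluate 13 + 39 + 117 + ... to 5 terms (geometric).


Sₙ = 13×(3^5 - 1)/(3 - 1)
= 13×(243 - 1)/2
= 13×242/2
= 1573

S_5 = 1573


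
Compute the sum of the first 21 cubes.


n(n+1)/2 = 21×22/2 = 231
Σk³ = 231² = 53361

Σk³ = 53361


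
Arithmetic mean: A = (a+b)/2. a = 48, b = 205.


AM = (48 + 205)/2 = 253/2 = 126.5

AM = 126.5


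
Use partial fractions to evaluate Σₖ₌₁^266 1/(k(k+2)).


1/(k(k+2)) = (1/2)·(1/k - 1/(k+2)) (partial fractions)
Telescoping: Σ = (1/2)·(1 + 1/2 - 1/267 - 1/268) = 106799/143112

Sum = 106799/143112


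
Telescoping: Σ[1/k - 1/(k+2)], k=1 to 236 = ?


Telescoping with gap 2: two head and two tail terms survive.
= (1 + 1/2) - (1/237 + 1/238)
= 3/2 - 1/237 - 1/238 = 42067/28203

Sum = 42067/28203


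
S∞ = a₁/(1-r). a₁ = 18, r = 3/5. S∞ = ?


S∞ = a₁/(1-r) = 18/(1 - 3/5)
= 18/(2/5)
= 45

S∞ = 45


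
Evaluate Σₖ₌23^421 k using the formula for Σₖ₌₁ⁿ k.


Σₖ₌23^421 k = Σₖ₌₁^421 k − Σₖ₌₁^22 k
= 421·422/2 − 22·23/2
= 88831 − 253 = 88578

Σk = 88578


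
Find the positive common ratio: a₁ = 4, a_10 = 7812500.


r^(n-1) = aₙ/a₁
r^9 = 7812500/4 = 1953125
r = 1953125^(1/9)
= 5

r = 5


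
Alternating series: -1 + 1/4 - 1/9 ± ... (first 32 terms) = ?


S = -1 + 1/4 - 1/9 + 1/16 - 1/25 + 1/36 - 1/49 + 1/64 ± ...
= -0.822
(Full series converges to -π²/12 ≈ -0.8225)

S_32 = -0.822


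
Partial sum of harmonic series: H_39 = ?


H_39 = 1/1 + 1/2 + 1/3 + ... + 1/39
= 2066035355155033/485721041551200
≈ 4.2535

H_39 = 2066035355155033/485721041551200 ≈ 4.2535


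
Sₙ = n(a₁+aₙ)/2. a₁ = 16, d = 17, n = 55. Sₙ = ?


aₙ = 16 + (55-1)×17 = 934
Sₙ = n(a₁+aₙ)/2 = 55×(16+934)/2
= 55×950/2 = 26125

S_55 = 26125


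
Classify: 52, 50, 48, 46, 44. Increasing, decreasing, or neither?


Differences: -2, -2, -2, -2
All differences < 0 → strictly DECREASING

Monotonically decreasing


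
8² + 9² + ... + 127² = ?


Σₖ₌8^127 k² = Σₖ₌₁^127 k² − Σₖ₌₁^7 k²
= 127·128·255/6 − 7·8·15/6
= 690880 − 140 = 690740

Σk² = 690740


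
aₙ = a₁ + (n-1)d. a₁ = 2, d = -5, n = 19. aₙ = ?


aₙ = a₁ + (n-1)d
= 2 + (19-1)×-5
= 2 - 90
= -88

a_19 = -88


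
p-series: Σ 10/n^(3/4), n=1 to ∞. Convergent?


p-series test: Σ c/n^p converges if p > 1, diverges if p ≤ 1 (constant c > 0 doesn't affect convergence).
p = 3/4
3/4 ≤ 1 → DIVERGES

Diverges (p = 3/4 ≤ 1)


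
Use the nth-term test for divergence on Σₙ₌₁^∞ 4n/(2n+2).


lim(n→∞) 4n/(2n+2) = 4/2 = 2  (divide numerator and denominator by n)
lim aₙ = 2 ≠ 0 → series DIVERGES

Diverges (lim aₙ = 2 ≠ 0)


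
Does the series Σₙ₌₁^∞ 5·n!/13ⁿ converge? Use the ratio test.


aₙ = 5·n!/13^n
a_{n+1}/aₙ = (n+1)!/13^(n+1) × 13^n/n!  (constant 5 cancels)
= (n+1)/13
L = lim(n→∞) (n+1)/13 = ∞
L > 1 → series DIVERGES

Diverges (ratio test: L = ∞ > 1)


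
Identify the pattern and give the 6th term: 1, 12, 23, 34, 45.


Pattern: arithmetic (d=11)
Terms: 1, 12, 23, 34, 45
Next term = 56

Next term = 56


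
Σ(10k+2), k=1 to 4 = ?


Σ(10k+2) = 10·Σk + 2·n
= 10·10 + 2·4
= 100 + 8 = 108

Σ = 108


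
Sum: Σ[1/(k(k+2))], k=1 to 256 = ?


1/(k(k+2)) = (1/2)·(1/k - 1/(k+2)) (partial fractions)
Telescoping: Σ = (1/2)·(1 + 1/2 - 1/257 - 1/258) = 24736/33153

Sum = 24736/33153


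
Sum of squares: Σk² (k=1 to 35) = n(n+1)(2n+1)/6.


n = 35
n(n+1)(2n+1)/6 = 35×36×71/6
= 89460/6 = 14910

Σk² = 14910


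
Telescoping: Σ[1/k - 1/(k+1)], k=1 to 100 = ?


Telescoping: adjacent terms cancel.
= 1/1 - 1/101
= 1 - 1/101 = 100/101

Sum = 100/101


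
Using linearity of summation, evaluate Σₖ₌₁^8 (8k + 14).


Σ(8k+14) = 8·Σk + 14·n
= 8·36 + 14·8
= 288 + 112 = 400

Σ = 400


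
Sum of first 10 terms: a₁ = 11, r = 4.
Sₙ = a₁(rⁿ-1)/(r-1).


Sₙ = 11×(4^10 - 1)/(4 - 1)
= 11×(1048576 - 1)/3
= 11×1048575/3
= 3844775

S_10 = 3844775


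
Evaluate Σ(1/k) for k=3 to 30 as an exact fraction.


Σₖ₌3^30 1/k = 1/3 + 1/4 + 1/5 + ... + 1/30
= 5811048485947/2329089562800
≈ 2.495

Sum = 5811048485947/2329089562800 ≈ 2.495


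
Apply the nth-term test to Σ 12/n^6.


lim(n→∞) 12/n^6 = 0
lim aₙ = 0 → nth-term test is INCONCLUSIVE
(Need other tests; this is actually a convergent p-series with p=6 > 1)

Inconclusive (lim aₙ = 0; need another test)


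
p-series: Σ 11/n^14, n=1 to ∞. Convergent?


p-series test: Σ c/n^p converges if p > 1, diverges if p ≤ 1 (constant c > 0 doesn't affect convergence).
p = 14
14 > 1 → CONVERGES

Converges (p = 14 > 1)


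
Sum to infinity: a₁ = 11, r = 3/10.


S∞ = a₁/(1-r) = 11/(1 - 3/10)
= 11/(7/10)
= 110/7

S∞ = 110/7


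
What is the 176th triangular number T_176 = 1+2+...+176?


n(n+1)/2 = 176×177/2 = 31152/2 = 15576

Σk = 15576


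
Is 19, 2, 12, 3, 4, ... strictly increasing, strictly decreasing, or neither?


Differences: -17, 10, -9, 1
Difference at position 2 is +10 (> 0) but position 1 is -17 (< 0) — sequence both rises and falls
→ NOT monotonic

Not monotonic


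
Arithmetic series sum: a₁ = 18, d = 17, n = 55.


aₙ = 18 + (55-1)×17 = 936
Sₙ = n(a₁+aₙ)/2 = 55×(18+936)/2
= 55×954/2 = 26235

S_55 = 26235


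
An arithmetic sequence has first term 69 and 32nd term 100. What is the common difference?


d = (aₙ - a₁)/(n-1)
= (100 - 69)/(32-1)
= 31/31 = 1

d = 1


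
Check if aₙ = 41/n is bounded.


a₁ = 41, a₂ = 41/2, a₃ = 41/3, ...
0 < aₙ ≤ 41 for all n ≥ 1
Lower bound: 0, Upper bound: 41
The sequence IS bounded

Bounded (0 < aₙ ≤ 41)


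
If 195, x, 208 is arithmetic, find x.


AM = (195 + 208)/2 = 403/2 = 201.5

AM = 201.5


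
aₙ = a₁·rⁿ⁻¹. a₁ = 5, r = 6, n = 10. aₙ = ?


aₙ = a₁·r^(n-1)
= 5×6^9
= 5×10077696
= 50388480

a_10 = 50388480


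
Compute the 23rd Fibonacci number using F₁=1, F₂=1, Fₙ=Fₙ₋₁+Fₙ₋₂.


Fibonacci sequence: 1, 1, 2, 3, 5, 8, 13, 21, 34, 55, 89, ...
F(23) = 28657

F(23) = 28657


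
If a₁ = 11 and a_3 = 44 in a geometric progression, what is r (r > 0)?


r^(n-1) = aₙ/a₁
r^2 = 44/11 = 4
r = 4^(1/2)
= ±2; taking r > 0 gives r = 2

r = 2


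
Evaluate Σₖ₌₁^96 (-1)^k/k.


S = -1 + 1/2 - 1/3 + 1/4 - 1/5 + 1/6 - 1/7 + 1/8 ± ...
= -0.688
(Full series converges to -ln(2) ≈ -0.6931)

S_96 = -0.688


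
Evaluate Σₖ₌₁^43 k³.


n(n+1)/2 = 43×44/2 = 946
Σk³ = 946² = 894916

Σk³ = 894916


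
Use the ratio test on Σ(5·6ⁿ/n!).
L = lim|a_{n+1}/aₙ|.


aₙ = 5·6^n/n!
a_{n+1}/aₙ = 6^(n+1)/(n+1)! × n!/6^n  (constant 5 cancels)
= 6/(n+1)
L = lim(n→∞) 6/(n+1) = 0
L < 1 → series CONVERGES

Converges (ratio test: L = 0 < 1)


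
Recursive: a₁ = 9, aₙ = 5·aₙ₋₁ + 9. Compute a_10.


Computing step by step:
a_1 = 9
a_2 = 54
a_3 = 279
a_4 = 1404
a_5 = 7029
a_6 = 35154
a_7 = 175779
a_8 = 878904
a_9 = 4394529
a_10 = 21972654


a_10 = 21972654


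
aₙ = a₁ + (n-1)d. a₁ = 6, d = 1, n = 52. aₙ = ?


aₙ = a₁ + (n-1)d
= 6 + (52-1)×1
= 6 + 51
= 57

a_52 = 57


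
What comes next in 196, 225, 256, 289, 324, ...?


Pattern: perfect squares: n²
Terms: 196, 225, 256, 289, 324
Next term = 361

Next term = 361


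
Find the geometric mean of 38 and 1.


GM = √(38×1) = √38 = 6.1644

GM = 6.1644


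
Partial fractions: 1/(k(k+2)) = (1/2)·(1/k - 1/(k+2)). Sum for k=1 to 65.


1/(k(k+2)) = (1/2)·(1/k - 1/(k+2)) (partial fractions)
Telescoping: Σ = (1/2)·(1 + 1/2 - 1/66 - 1/67) = 1625/2211

Sum = 1625/2211


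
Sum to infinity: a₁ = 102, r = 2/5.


S∞ = a₁/(1-r) = 102/(1 - 2/5)
= 102/(3/5)
= 170

S∞ = 170


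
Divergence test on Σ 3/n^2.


lim(n→∞) 3/n^2 = 0
lim aₙ = 0 → nth-term test is INCONCLUSIVE
(Need other tests; this is actually a convergent p-series with p=2 > 1)

Inconclusive (lim aₙ = 0; need another test)


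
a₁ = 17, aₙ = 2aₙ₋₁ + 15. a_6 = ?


Computing step by step:
a_1 = 17
a_2 = 49
a_3 = 113
a_4 = 241
a_5 = 497
a_6 = 1009


a_6 = 1009


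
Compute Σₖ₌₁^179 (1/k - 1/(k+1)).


Telescoping: adjacent terms cancel.
= 1/1 - 1/180
= 1 - 1/180 = 179/180

Sum = 179/180


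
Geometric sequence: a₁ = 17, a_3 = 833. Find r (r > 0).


r^(n-1) = aₙ/a₁
r^2 = 833/17 = 49
r = 49^(1/2)
= ±7; taking r > 0 gives r = 7

r = 7


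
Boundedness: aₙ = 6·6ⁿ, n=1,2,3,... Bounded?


aₙ = 6·6ⁿ → as n→∞, aₙ→∞ (since base 6 > 1)
No finite upper bound exists
The sequence is UNBOUNDED

Unbounded (aₙ → ∞ as n → ∞)


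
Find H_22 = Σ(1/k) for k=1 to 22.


H_22 = 1/1 + 1/2 + 1/3 + ... + 1/22
= 19093197/5173168
≈ 3.6908

H_22 = 19093197/5173168 ≈ 3.6908


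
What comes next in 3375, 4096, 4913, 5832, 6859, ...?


Pattern: perfect cubes: n³
Terms: 3375, 4096, 4913, 5832, 6859
Next term = 8000

Next term = 8000


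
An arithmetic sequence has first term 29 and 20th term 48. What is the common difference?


d = (aₙ - a₁)/(n-1)
= (48 - 29)/(20-1)
= 19/19 = 1

d = 1


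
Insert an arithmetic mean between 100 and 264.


AM = (100 + 264)/2 = 364/2 = 182

AM = 182


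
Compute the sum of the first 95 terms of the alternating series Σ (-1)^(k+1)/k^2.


S = 1 - 1/4 + 1/9 - 1/16 + 1/25 - 1/36 + 1/49 - 1/64 ± ...
= 0.8225
(Full series converges to +π²/12 ≈ +0.8225)

S_95 = 0.8225


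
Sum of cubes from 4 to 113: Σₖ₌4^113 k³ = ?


Σₖ₌4^113 k³ = [113·114/2]² − [3·4/2]²
= 41486481 − 36 = 41486445

Σk³ = 41486445


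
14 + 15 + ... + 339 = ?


Σₖ₌14^339 k = Σₖ₌₁^339 k − Σₖ₌₁^13 k
= 339·340/2 − 13·14/2
= 57630 − 91 = 57539

Σk = 57539


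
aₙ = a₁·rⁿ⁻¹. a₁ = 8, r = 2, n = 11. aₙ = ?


aₙ = a₁·r^(n-1)
= 8×2^10
= 8×1024
= 8192

a_11 = 8192


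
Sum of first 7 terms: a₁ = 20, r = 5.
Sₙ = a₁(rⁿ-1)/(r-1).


Sₙ = 20×(5^7 - 1)/(5 - 1)
= 20×(78125 - 1)/4
= 20×78124/4
= 390620

S_7 = 390620


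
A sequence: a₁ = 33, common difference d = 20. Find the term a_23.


aₙ = a₁ + (n-1)d
= 33 + (23-1)×20
= 33 + 440
= 473

a_23 = 473


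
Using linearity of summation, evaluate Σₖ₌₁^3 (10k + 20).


Σ(10k+20) = 10·Σk + 20·n
= 10·6 + 20·3
= 60 + 60 = 120

Σ = 120


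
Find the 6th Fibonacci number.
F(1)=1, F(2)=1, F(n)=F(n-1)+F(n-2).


Fibonacci sequence: 1, 1, 2, 3, 5, 8
F(6) = 8

F(6) = 8


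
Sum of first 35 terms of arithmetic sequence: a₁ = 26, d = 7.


aₙ = 26 + (35-1)×7 = 264
Sₙ = n(a₁+aₙ)/2 = 35×(26+264)/2
= 35×290/2 = 5075

S_35 = 5075


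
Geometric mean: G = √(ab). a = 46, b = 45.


GM = √(46×45) = √2070 = 45.4973

GM = 45.4973


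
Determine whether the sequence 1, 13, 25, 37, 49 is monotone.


Differences: 12, 12, 12, 12
All differences > 0 → strictly INCREASING

Monotonically increasing


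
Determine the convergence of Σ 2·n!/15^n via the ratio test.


aₙ = 2·n!/15^n
a_{n+1}/aₙ = (n+1)!/15^(n+1) × 15^n/n!  (constant 2 cancels)
= (n+1)/15
L = lim(n→∞) (n+1)/15 = ∞
L > 1 → series DIVERGES

Diverges (ratio test: L = ∞ > 1)


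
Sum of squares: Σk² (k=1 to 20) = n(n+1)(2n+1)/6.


n = 20
n(n+1)(2n+1)/6 = 20×21×41/6
= 17220/6 = 2870

Σk² = 2870


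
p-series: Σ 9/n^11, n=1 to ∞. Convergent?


p-series test: Σ c/n^p converges if p > 1, diverges if p ≤ 1 (constant c > 0 doesn't affect convergence).
p = 11
11 > 1 → CONVERGES

Converges (p = 11 > 1)


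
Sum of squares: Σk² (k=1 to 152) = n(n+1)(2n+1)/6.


n = 152
n(n+1)(2n+1)/6 = 152×153×305/6
= 7093080/6 = 1182180

Σk² = 1182180


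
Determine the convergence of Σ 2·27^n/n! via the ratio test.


aₙ = 2·27^n/n!
a_{n+1}/aₙ = 27^(n+1)/(n+1)! × n!/27^n  (constant 2 cancels)
= 27/(n+1)
L = lim(n→∞) 27/(n+1) = 0
L < 1 → series CONVERGES

Converges (ratio test: L = 0 < 1)


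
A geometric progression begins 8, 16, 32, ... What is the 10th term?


aₙ = a₁·r^(n-1)
= 8×2^9
= 8×512
= 4096

a_10 = 4096


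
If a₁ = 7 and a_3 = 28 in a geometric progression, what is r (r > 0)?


r^(n-1) = aₙ/a₁
r^2 = 28/7 = 4
r = 4^(1/2)
= ±2; taking r > 0 gives r = 2

r = 2


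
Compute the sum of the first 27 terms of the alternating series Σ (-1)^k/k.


S = -1 + 1/2 - 1/3 + 1/4 - 1/5 + 1/6 - 1/7 + 1/8 ± ...
= -0.7113
(Full series converges to -ln(2) ≈ -0.6931)

S_27 = -0.7113


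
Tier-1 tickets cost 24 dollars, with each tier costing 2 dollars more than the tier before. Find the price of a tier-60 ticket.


aₙ = a₁ + (n-1)d
= 24 + (60-1)×2
= 24 + 118
= 142

a_60 = 142


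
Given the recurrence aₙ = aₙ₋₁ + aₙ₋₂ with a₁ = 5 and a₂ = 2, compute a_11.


Computing iteratively: 5, 2, 7, 9, 16, 25, 41, 66, 107, 173, 280
a_11 = 280

a_11 = 280


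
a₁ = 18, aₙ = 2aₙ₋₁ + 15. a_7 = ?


Computing step by step:
a_1 = 18
a_2 = 51
a_3 = 117
a_4 = 249
a_5 = 513
a_6 = 1041
a_7 = 2097


a_7 = 2097


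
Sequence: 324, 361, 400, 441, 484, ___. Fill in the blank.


Pattern: perfect squares: n²
Terms: 324, 361, 400, 441, 484
Next term = 529

Next term = 529


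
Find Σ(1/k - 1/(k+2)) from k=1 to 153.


Telescoping with gap 2: two head and two tail terms survive.
= (1 + 1/2) - (1/154 + 1/155)
= 3/2 - 1/154 - 1/155 = 17748/11935

Sum = 17748/11935


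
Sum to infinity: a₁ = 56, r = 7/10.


S∞ = a₁/(1-r) = 56/(1 - 7/10)
= 56/(3/10)
= 560/3

S∞ = 560/3


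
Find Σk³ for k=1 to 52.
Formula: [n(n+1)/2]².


n(n+1)/2 = 52×53/2 = 1378
Σk³ = 1378² = 1898884

Σk³ = 1898884


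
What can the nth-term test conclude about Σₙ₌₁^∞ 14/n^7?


lim(n→∞) 14/n^7 = 0
lim aₙ = 0 → nth-term test is INCONCLUSIVE
(Need other tests; this is actually a convergent p-series with p=7 > 1)

Inconclusive (lim aₙ = 0; need another test)


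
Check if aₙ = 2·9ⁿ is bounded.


aₙ = 2·9ⁿ → as n→∞, aₙ→∞ (since base 9 > 1)
No finite upper bound exists
The sequence is UNBOUNDED

Unbounded (aₙ → ∞ as n → ∞)


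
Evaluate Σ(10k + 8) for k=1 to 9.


Σ(10k+8) = 10·Σk + 8·n
= 10·45 + 8·9
= 450 + 72 = 522

Σ = 522


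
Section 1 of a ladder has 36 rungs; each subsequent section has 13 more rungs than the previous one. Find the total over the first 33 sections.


aₙ = 36 + (33-1)×13 = 452
Sₙ = n(a₁+aₙ)/2 = 33×(36+452)/2
= 33×488/2 = 8052

S_33 = 8052


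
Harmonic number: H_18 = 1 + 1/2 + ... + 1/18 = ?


H_18 = 1/1 + 1/2 + 1/3 + ... + 1/18
= 14274301/4084080
≈ 3.4951

H_18 = 14274301/4084080 ≈ 3.4951


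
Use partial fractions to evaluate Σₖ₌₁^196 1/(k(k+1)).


1/(k(k+1)) = 1/k - 1/(k+1) (partial fractions)
Telescoping: Σ = 1 - 1/197 = 196/197

Sum = 196/197


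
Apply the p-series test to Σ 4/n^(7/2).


p-series test: Σ c/n^p converges if p > 1, diverges if p ≤ 1 (constant c > 0 doesn't affect convergence).
p = 7/2
7/2 > 1 → CONVERGES

Converges (p = 7/2 > 1)


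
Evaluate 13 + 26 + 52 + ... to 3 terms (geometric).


Sₙ = 13×(2^3 - 1)/(2 - 1)
= 13×(8 - 1)/1
= 13×7/1
= 91

S_3 = 91


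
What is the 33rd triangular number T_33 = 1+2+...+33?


n(n+1)/2 = 33×34/2 = 1122/2 = 561

Σk = 561


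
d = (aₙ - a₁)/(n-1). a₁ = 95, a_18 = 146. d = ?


d = (aₙ - a₁)/(n-1)
= (146 - 95)/(18-1)
= 51/17 = 3

d = 3


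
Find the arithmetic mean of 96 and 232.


AM = (96 + 232)/2 = 328/2 = 164

AM = 164


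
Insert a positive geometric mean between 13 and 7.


GM = √(13×7) = √91 = 9.5394

GM = 9.5394


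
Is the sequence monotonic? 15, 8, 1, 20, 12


Differences: -7, -7, 19, -8
Difference at position 3 is +19 (> 0) but position 1 is -7 (< 0) — sequence both rises and falls
→ NOT monotonic

Not monotonic


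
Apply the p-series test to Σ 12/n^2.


p-series test: Σ c/n^p converges if p > 1, diverges if p ≤ 1 (constant c > 0 doesn't affect convergence).
p = 2
2 > 1 → CONVERGES

Converges (p = 2 > 1)


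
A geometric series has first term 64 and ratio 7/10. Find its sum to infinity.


S∞ = a₁/(1-r) = 64/(1 - 7/10)
= 64/(3/10)
= 640/3

S∞ = 640/3


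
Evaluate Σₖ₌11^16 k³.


Σₖ₌11^16 k³ = [16·17/2]² − [10·11/2]²
= 18496 − 3025 = 15471

Σk³ = 15471


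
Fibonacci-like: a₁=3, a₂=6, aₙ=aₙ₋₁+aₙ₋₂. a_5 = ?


Computing iteratively: 3, 6, 9, 15, 24
a_5 = 24

a_5 = 24


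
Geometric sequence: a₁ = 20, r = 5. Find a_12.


aₙ = a₁·r^(n-1)
= 20×5^11
= 20×48828125
= 976562500

a_12 = 976562500


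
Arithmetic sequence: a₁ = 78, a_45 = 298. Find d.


d = (aₙ - a₁)/(n-1)
= (298 - 78)/(45-1)
= 220/44 = 5

d = 5


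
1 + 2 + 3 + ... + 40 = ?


n(n+1)/2 = 40×41/2 = 1640/2 = 820

Σk = 820


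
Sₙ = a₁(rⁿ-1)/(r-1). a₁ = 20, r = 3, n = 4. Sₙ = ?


Sₙ = 20×(3^4 - 1)/(3 - 1)
= 20×(81 - 1)/2
= 20×80/2
= 800

S_4 = 800


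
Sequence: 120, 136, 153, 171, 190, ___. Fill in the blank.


Pattern: triangular numbers: n(n+1)/2
Terms: 120, 136, 153, 171, 190
Next term = 210

Next term = 210


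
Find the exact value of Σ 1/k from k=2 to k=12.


Σₖ₌2^12 1/k = 1/2 + 1/3 + 1/4 + ... + 1/12
= 58301/27720
≈ 2.1032

Sum = 58301/27720 ≈ 2.1032


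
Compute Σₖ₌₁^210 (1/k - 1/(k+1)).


Telescoping: adjacent terms cancel.
= 1/1 - 1/211
= 1 - 1/211 = 210/211

Sum = 210/211


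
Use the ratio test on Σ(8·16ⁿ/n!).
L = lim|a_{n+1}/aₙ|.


aₙ = 8·16^n/n!
a_{n+1}/aₙ = 16^(n+1)/(n+1)! × n!/16^n  (constant 8 cancels)
= 16/(n+1)
L = lim(n→∞) 16/(n+1) = 0
L < 1 → series CONVERGES

Converges (ratio test: L = 0 < 1)


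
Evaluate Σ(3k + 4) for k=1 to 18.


Σ(3k+4) = 3·Σk + 4·n
= 3·171 + 4·18
= 513 + 72 = 585

Σ = 585


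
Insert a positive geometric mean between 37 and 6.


GM = √(37×6) = √222 = 14.8997

GM = 14.8997


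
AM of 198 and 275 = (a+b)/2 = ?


AM = (198 + 275)/2 = 473/2 = 236.5

AM = 236.5


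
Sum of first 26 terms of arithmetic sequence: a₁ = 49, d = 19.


aₙ = 49 + (26-1)×19 = 524
Sₙ = n(a₁+aₙ)/2 = 26×(49+524)/2
= 26×573/2 = 7449

S_26 = 7449


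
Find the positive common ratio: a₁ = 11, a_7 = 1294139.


r^(n-1) = aₙ/a₁
r^6 = 1294139/11 = 117649
r = 117649^(1/6)
= ±7; taking r > 0 gives r = 7

r = 7


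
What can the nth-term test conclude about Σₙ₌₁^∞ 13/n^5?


lim(n→∞) 13/n^5 = 0
lim aₙ = 0 → nth-term test is INCONCLUSIVE
(Need other tests; this is actually a convergent p-series with p=5 > 1)

Inconclusive (lim aₙ = 0; need another test)


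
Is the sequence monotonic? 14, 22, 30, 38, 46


Differences: 8, 8, 8, 8
All differences > 0 → strictly INCREASING

Monotonically increasing


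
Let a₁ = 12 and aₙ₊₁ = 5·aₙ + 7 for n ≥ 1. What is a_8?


Computing step by step:
a_1 = 12
a_2 = 67
a_3 = 342
a_4 = 1717
a_5 = 8592
a_6 = 42967
a_7 = 214842
a_8 = 1074217


a_8 = 1074217


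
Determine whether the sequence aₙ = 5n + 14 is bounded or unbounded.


aₙ = 5n + 14 → as n→∞, aₙ→∞
No finite upper bound exists
The sequence is UNBOUNDED

Unbounded (aₙ → ∞ as n → ∞)


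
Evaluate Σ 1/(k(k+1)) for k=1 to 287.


1/(k(k+1)) = 1/k - 1/(k+1) (partial fractions)
Telescoping: Σ = 1 - 1/288 = 287/288

Sum = 287/288


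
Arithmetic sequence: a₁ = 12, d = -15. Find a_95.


aₙ = a₁ + (n-1)d
= 12 + (95-1)×-15
= 12 - 1410
= -1398

a_95 = -1398


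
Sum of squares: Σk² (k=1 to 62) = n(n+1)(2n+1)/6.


n = 62
n(n+1)(2n+1)/6 = 62×63×125/6
= 488250/6 = 81375

Σk² = 81375


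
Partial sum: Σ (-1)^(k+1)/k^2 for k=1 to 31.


S = 1 - 1/4 + 1/9 - 1/16 + 1/25 - 1/36 + 1/49 - 1/64 ± ...
= 0.823
(Full series converges to +π²/12 ≈ +0.8225)

S_31 = 0.823


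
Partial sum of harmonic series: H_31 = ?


H_31 = 1/1 + 1/2 + 1/3 + ... + 1/31
= 290774257297357/72201776446800
≈ 4.0272

H_31 = 290774257297357/72201776446800 ≈ 4.0272


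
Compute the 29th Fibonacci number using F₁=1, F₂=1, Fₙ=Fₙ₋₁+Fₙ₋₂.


Fibonacci sequence: 1, 1, 2, 3, 5, 8, 13, 21, 34, 55, 89, ...
F(29) = 514229

F(29) = 514229


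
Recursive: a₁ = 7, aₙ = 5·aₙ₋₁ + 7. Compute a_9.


Computing step by step:
a_1 = 7
a_2 = 42
a_3 = 217
a_4 = 1092
a_5 = 5467
a_6 = 27342
a_7 = 136717
a_8 = 683592
a_9 = 3417967


a_9 = 3417967


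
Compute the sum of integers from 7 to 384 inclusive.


Σₖ₌7^384 k = Σₖ₌₁^384 k − Σₖ₌₁^6 k
= 384·385/2 − 6·7/2
= 73920 − 21 = 73899

Σk = 73899


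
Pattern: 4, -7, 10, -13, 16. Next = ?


Pattern: alternating sign, magnitude arithmetic (d=3)
Terms: 4, -7, 10, -13, 16
Next term = -19

Next term = -19


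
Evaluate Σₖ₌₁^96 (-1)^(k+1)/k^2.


S = 1 - 1/4 + 1/9 - 1/16 + 1/25 - 1/36 + 1/49 - 1/64 ± ...
= 0.8224
(Full series converges to +π²/12 ≈ +0.8225)

S_96 = 0.8224


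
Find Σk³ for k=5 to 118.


Σₖ₌5^118 k³ = [118·119/2]² − [4·5/2]²
= 49294441 − 100 = 49294341

Σk³ = 49294341


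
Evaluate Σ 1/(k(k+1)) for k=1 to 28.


1/(k(k+1)) = 1/k - 1/(k+1) (partial fractions)
Telescoping: Σ = 1 - 1/29 = 28/29

Sum = 28/29


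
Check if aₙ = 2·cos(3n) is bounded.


For all n, -1 ≤ cos(3n) ≤ 1, so -2 ≤ 2·cos(3n) ≤ 2
Lower bound: -2, Upper bound: 2
The sequence IS bounded

Bounded (-2 ≤ aₙ ≤ 2)


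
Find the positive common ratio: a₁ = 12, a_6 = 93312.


r^(n-1) = aₙ/a₁
r^5 = 93312/12 = 7776
r = 7776^(1/5)
= 6

r = 6


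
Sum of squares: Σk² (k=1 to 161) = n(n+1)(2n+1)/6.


n = 161
n(n+1)(2n+1)/6 = 161×162×323/6
= 8424486/6 = 1404081

Σk² = 1404081


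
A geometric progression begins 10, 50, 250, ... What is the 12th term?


aₙ = a₁·r^(n-1)
= 10×5^11
= 10×48828125
= 488281250

a_12 = 488281250


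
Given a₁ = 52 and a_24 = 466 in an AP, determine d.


d = (aₙ - a₁)/(n-1)
= (466 - 52)/(24-1)
= 414/23 = 18

d = 18


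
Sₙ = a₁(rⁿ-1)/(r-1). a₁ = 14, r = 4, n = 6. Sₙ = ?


Sₙ = 14×(4^6 - 1)/(4 - 1)
= 14×(4096 - 1)/3
= 14×4095/3
= 19110

S_6 = 19110


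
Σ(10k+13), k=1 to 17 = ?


Σ(10k+13) = 10·Σk + 13·n
= 10·153 + 13·17
= 1530 + 221 = 1751

Σ = 1751


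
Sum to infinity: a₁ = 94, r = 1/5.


S∞ = a₁/(1-r) = 94/(1 - 1/5)
= 94/(4/5)
= 235/2

S∞ = 235/2


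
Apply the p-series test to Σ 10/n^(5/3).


p-series test: Σ c/n^p converges if p > 1, diverges if p ≤ 1 (constant c > 0 doesn't affect convergence).
p = 5/3
5/3 > 1 → CONVERGES

Converges (p = 5/3 > 1)


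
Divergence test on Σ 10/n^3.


lim(n→∞) 10/n^3 = 0
lim aₙ = 0 → nth-term test is INCONCLUSIVE
(Need other tests; this is actually a convergent p-series with p=3 > 1)

Inconclusive (lim aₙ = 0; need another test)


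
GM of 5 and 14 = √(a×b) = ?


GM = √(5×14) = √70 = 8.3666

GM = 8.3666


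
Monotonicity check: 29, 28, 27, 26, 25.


Differences: -1, -1, -1, -1
All differences < 0 → strictly DECREASING

Monotonically decreasing


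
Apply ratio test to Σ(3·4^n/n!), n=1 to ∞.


aₙ = 3·4^n/n!
a_{n+1}/aₙ = 4^(n+1)/(n+1)! × n!/4^n  (constant 3 cancels)
= 4/(n+1)
L = lim(n→∞) 4/(n+1) = 0
L < 1 → series CONVERGES

Converges (ratio test: L = 0 < 1)


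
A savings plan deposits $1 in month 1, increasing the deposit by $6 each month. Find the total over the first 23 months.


aₙ = 1 + (23-1)×6 = 133
Sₙ = n(a₁+aₙ)/2 = 23×(1+133)/2
= 23×134/2 = 1541

S_23 = 1541


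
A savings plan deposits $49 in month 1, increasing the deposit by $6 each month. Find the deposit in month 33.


aₙ = a₁ + (n-1)d
= 49 + (33-1)×6
= 49 + 192
= 241

a_33 = 241


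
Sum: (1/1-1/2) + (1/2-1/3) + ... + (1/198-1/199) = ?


Telescoping: adjacent terms cancel.
= 1/1 - 1/199
= 1 - 1/199 = 198/199

Sum = 198/199


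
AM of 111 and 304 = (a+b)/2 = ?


AM = (111 + 304)/2 = 415/2 = 207.5

AM = 207.5


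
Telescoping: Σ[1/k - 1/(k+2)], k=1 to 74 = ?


Telescoping with gap 2: two head and two tail terms survive.
= (1 + 1/2) - (1/75 + 1/76)
= 3/2 - 1/75 - 1/76 = 8399/5700

Sum = 8399/5700


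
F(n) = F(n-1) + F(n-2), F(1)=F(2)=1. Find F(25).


Fibonacci sequence: 1, 1, 2, 3, 5, 8, 13, 21, 34, 55, 89, ...
F(25) = 75025

F(25) = 75025


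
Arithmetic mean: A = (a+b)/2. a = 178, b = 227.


AM = (178 + 227)/2 = 405/2 = 202.5

AM = 202.5


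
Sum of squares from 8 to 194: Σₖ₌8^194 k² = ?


Σₖ₌8^194 k² = Σₖ₌₁^194 k² − Σₖ₌₁^7 k²
= 194·195·389/6 − 7·8·15/6
= 2452645 − 140 = 2452505

Σk² = 2452505


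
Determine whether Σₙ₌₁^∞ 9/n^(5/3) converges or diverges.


p-series test: Σ c/n^p converges if p > 1, diverges if p ≤ 1 (constant c > 0 doesn't affect convergence).
p = 5/3
5/3 > 1 → CONVERGES

Converges (p = 5/3 > 1)


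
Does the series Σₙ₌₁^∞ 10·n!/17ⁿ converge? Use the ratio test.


aₙ = 10·n!/17^n
a_{n+1}/aₙ = (n+1)!/17^(n+1) × 17^n/n!  (constant 10 cancels)
= (n+1)/17
L = lim(n→∞) (n+1)/17 = ∞
L > 1 → series DIVERGES

Diverges (ratio test: L = ∞ > 1)


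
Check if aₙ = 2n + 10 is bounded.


aₙ = 2n + 10 → as n→∞, aₙ→∞
No finite upper bound exists
The sequence is UNBOUNDED

Unbounded (aₙ → ∞ as n → ∞)


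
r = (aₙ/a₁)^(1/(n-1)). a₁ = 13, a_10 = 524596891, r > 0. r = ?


r^(n-1) = aₙ/a₁
r^9 = 524596891/13 = 40353607
r = 40353607^(1/9)
= 7

r = 7


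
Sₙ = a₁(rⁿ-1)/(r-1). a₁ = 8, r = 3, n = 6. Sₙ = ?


Sₙ = 8×(3^6 - 1)/(3 - 1)
= 8×(729 - 1)/2
= 8×728/2
= 2912

S_6 = 2912


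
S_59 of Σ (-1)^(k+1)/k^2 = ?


S = 1 - 1/4 + 1/9 - 1/16 + 1/25 - 1/36 + 1/49 - 1/64 ± ...
= 0.8226
(Full series converges to +π²/12 ≈ +0.8225)

S_59 = 0.8226


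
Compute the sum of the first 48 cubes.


n(n+1)/2 = 48×49/2 = 1176
Σk³ = 1176² = 1382976

Σk³ = 1382976


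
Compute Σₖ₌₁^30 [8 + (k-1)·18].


aₙ = 8 + (30-1)×18 = 530
Sₙ = n(a₁+aₙ)/2 = 30×(8+530)/2
= 30×538/2 = 8070

S_30 = 8070


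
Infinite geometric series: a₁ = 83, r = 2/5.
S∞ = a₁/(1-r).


S∞ = a₁/(1-r) = 83/(1 - 2/5)
= 83/(3/5)
= 415/3

S∞ = 415/3


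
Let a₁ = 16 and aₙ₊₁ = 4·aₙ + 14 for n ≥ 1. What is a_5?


Computing step by step:
a_1 = 16
a_2 = 78
a_3 = 326
a_4 = 1318
a_5 = 5286


a_5 = 5286
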